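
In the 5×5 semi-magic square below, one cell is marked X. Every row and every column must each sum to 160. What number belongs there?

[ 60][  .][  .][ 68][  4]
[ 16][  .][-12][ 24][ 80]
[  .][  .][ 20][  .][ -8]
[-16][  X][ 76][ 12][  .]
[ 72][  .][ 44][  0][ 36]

Row 2: 16 + (-12) + 24 + 80 + ? = 160, so (2,2) = 52.
Row 5 needs 160; the known cells sum to 152, so (5,2) = 8.
Column 1: 60 + 16 + (-16) + 72 + ? = 160, so (3,1) = 28.
Using column 3: -12 + 20 + 76 + 44 + ? → (1,3) = 160 − 128 = 32.
Using column 4: 68 + 24 + 12 + 0 + ? → (3,4) = 160 − 104 = 56.
Column 5 must total 160; the given cells sum to 112, so (4,5) = 48.
The remaining cell in row 1 is (1,2) = 160 − 164 = -4.
From row 3, 160 − (28 + 20 + 56 + (-8)) gives (3,2) = 64.
Using row 4: -16 + 76 + 12 + 48 + ? → (4,2) = 160 − 120 = 40.

40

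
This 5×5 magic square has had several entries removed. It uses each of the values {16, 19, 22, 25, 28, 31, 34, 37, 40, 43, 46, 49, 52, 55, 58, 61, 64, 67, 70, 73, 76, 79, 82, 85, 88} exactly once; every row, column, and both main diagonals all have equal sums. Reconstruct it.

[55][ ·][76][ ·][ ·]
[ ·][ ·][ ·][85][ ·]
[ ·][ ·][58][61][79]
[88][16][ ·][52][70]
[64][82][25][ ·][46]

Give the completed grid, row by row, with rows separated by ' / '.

55 73 76 19 37 / 31 49 67 85 28 / 22 40 58 61 79 / 88 16 34 52 70 / 64 82 25 43 46

The 25 entries sum to 1300, so each line sums to 1300/5 = 260.
Using row 4: 88 + 16 + 52 + 70 + ? → (4,3) = 260 − 226 = 34.
From row 5, 260 − (64 + 82 + 25 + 46) gives (5,4) = 43.
The remaining cell in column 3 is (2,3) = 260 − 193 = 67.
Column 4 needs 260; the known cells sum to 241, so (1,4) = 19.
Using main diagonal: 55 + 58 + 52 + 46 + ? → (2,2) = 260 − 211 = 49.
Using anti-diagonal: 85 + 58 + 16 + 64 + ? → (1,5) = 260 − 223 = 37.
Row 1 needs 260; the known cells sum to 187, so (1,2) = 73.
From column 2, 260 − (73 + 49 + 16 + 82) gives (3,2) = 40.
Column 5 must total 260; the given cells sum to 232, so (2,5) = 28.
Row 2 must total 260; the given cells sum to 229, so (2,1) = 31.
The remaining cell in row 3 is (3,1) = 260 − 238 = 22.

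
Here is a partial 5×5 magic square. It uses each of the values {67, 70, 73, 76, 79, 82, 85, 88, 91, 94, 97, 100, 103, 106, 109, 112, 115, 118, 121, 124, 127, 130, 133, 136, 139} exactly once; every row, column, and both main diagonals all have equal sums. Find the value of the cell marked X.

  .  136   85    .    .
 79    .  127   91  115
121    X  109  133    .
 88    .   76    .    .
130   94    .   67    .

70

The 25 entries sum to 2575, so each line sums to 2575/5 = 515.
Row 2 must total 515; the given cells sum to 412, so (2,2) = 103.
Using column 1: 79 + 121 + 88 + 130 + ? → (1,1) = 515 − 418 = 97.
Column 3 must total 515; the given cells sum to 397, so (5,3) = 118.
From row 5, 515 − (130 + 94 + 118 + 67) gives (5,5) = 106.
Using main diagonal: 97 + 103 + 109 + 106 + ? → (4,4) = 515 − 415 = 100.
Column 4 must total 515; the given cells sum to 391, so (1,4) = 124.
The remaining cell in row 1 is (1,5) = 515 − 442 = 73.
Anti-diagonal: 73 + 91 + 109 + 130 + ? = 515, so (4,2) = 112.
From row 4, 515 − (88 + 112 + 76 + 100) gives (4,5) = 139.
Using column 2: 136 + 103 + 112 + 94 + ? → (3,2) = 515 − 445 = 70.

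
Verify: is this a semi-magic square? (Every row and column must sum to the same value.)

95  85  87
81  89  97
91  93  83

Row 1: 95 + 85 + 87 = 267.
Row 2: 81 + 89 + 97 = 267.
Row 3: 91 + 93 + 83 = 267.
Column 1: 95 + 81 + 91 = 267.
Column 2: 85 + 89 + 93 = 267.
Column 3: 87 + 97 + 83 = 267.
All lines sum to 267.

Yes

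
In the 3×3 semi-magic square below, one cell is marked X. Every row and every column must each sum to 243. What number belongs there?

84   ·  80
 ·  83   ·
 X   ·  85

Row 1: 84 + 80 + ? = 243, so (1,2) = 79.
Column 2 must total 243; the given cells sum to 162, so (3,2) = 81.
Column 3 needs 243; the known cells sum to 165, so (2,3) = 78.
Row 2 must total 243; the given cells sum to 161, so (2,1) = 82.
Row 3: 81 + 85 + ? = 243, so (3,1) = 77.

77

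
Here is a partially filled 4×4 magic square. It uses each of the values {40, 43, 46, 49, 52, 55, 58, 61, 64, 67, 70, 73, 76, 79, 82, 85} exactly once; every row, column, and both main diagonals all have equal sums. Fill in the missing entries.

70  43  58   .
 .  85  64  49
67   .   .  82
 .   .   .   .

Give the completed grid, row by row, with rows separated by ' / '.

70 43 58 79 / 52 85 64 49 / 67 46 55 82 / 61 76 73 40

The 16 entries sum to 1000, so each line sums to 1000/4 = 250.
Row 1 needs 250; the known cells sum to 171, so (1,4) = 79.
Row 2: 85 + 64 + 49 + ? = 250, so (2,1) = 52.
Using column 1: 70 + 52 + 67 + ? → (4,1) = 250 − 189 = 61.
Column 4: 79 + 49 + 82 + ? = 250, so (4,4) = 40.
Using main diagonal: 70 + 85 + 40 + ? → (3,3) = 250 − 195 = 55.
Anti-diagonal: 79 + 64 + 61 + ? = 250, so (3,2) = 46.
Using column 2: 43 + 85 + 46 + ? → (4,2) = 250 − 174 = 76.
Column 3 needs 250; the known cells sum to 177, so (4,3) = 73.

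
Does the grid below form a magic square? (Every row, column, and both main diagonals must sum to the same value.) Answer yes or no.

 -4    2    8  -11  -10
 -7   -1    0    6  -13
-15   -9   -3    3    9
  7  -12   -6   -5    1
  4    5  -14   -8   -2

Yes

Row 1: -4 + 2 + 8 + (-11) + (-10) = -15.
Row 2: -7 + (-1) + 0 + 6 + (-13) = -15.
Row 3: -15 + (-9) + (-3) + 3 + 9 = -15.
Row 4: 7 + (-12) + (-6) + (-5) + 1 = -15.
Row 5: 4 + 5 + (-14) + (-8) + (-2) = -15.
Column 1: -4 + (-7) + (-15) + 7 + 4 = -15.
Column 2: 2 + (-1) + (-9) + (-12) + 5 = -15.
Column 3: 8 + 0 + (-3) + (-6) + (-14) = -15.
Column 4: -11 + 6 + 3 + (-5) + (-8) = -15.
Column 5: -10 + (-13) + 9 + 1 + (-2) = -15.
Main diagonal: -4 + (-1) + (-3) + (-5) + (-2) = -15.
Anti-diagonal: -10 + 6 + (-3) + (-12) + 4 = -15.
All lines sum to -15.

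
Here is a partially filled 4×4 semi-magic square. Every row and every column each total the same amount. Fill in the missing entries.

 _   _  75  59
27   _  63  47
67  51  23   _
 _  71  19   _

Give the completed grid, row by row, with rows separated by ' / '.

Column 3 is already complete: 75 + 63 + 23 + 19 = 180, so that is the magic constant.
Using row 2: 27 + 63 + 47 + ? → (2,2) = 180 − 137 = 43.
Using row 3: 67 + 51 + 23 + ? → (3,4) = 180 − 141 = 39.
Column 2 needs 180; the known cells sum to 165, so (1,2) = 15.
The remaining cell in column 4 is (4,4) = 180 − 145 = 35.
Row 1 must total 180; the given cells sum to 149, so (1,1) = 31.
Row 4: 71 + 19 + 35 + ? = 180, so (4,1) = 55.

31 15 75 59 / 27 43 63 47 / 67 51 23 39 / 55 71 19 35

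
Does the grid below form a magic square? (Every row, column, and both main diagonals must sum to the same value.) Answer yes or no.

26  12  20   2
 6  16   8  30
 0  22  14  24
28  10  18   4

Row 1: 26 + 12 + 20 + 2 = 60.
Row 2: 6 + 16 + 8 + 30 = 60.
Row 3: 0 + 22 + 14 + 24 = 60.
Row 4: 28 + 10 + 18 + 4 = 60.
Column 1: 26 + 6 + 0 + 28 = 60.
Column 2: 12 + 16 + 22 + 10 = 60.
Column 3: 20 + 8 + 14 + 18 = 60.
Column 4: 2 + 30 + 24 + 4 = 60.
Main diagonal: 26 + 16 + 14 + 4 = 60.
Anti-diagonal: 2 + 8 + 22 + 28 = 60.
All lines sum to 60.

Yes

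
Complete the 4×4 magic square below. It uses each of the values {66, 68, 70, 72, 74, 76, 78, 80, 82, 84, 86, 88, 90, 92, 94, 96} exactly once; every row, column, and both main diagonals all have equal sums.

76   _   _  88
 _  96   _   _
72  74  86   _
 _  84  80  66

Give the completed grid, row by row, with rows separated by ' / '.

76 70 90 88 / 82 96 68 78 / 72 74 86 92 / 94 84 80 66

The 16 entries sum to 1296, so each line sums to 1296/4 = 324.
From row 3, 324 − (72 + 74 + 86) gives (3,4) = 92.
Row 4 needs 324; the known cells sum to 230, so (4,1) = 94.
Column 1 needs 324; the known cells sum to 242, so (2,1) = 82.
Column 2 must total 324; the given cells sum to 254, so (1,2) = 70.
From column 4, 324 − (88 + 92 + 66) gives (2,4) = 78.
Using anti-diagonal: 88 + 74 + 94 + ? → (2,3) = 324 − 256 = 68.
The remaining cell in row 1 is (1,3) = 324 − 234 = 90.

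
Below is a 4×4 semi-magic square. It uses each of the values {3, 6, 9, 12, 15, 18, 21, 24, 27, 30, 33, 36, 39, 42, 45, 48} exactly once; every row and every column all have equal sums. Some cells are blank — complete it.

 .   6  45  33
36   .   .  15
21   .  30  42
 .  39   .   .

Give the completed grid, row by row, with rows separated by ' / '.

18 6 45 33 / 36 48 3 15 / 21 9 30 42 / 27 39 24 12

The 16 entries sum to 408, so each line sums to 408/4 = 102.
The remaining cell in row 1 is (1,1) = 102 − 84 = 18.
Using row 3: 21 + 30 + 42 + ? → (3,2) = 102 − 93 = 9.
The remaining cell in column 1 is (4,1) = 102 − 75 = 27.
Column 2 must total 102; the given cells sum to 54, so (2,2) = 48.
Column 4 must total 102; the given cells sum to 90, so (4,4) = 12.
The remaining cell in row 2 is (2,3) = 102 − 99 = 3.
From row 4, 102 − (27 + 39 + 12) gives (4,3) = 24.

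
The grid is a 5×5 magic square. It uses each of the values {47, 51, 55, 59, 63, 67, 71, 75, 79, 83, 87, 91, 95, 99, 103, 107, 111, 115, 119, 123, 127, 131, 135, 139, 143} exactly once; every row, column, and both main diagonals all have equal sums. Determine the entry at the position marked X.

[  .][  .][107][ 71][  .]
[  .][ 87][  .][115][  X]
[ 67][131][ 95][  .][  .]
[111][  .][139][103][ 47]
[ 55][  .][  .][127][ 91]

79

The 25 entries sum to 2375, so each line sums to 2375/5 = 475.
From row 4, 475 − (111 + 139 + 103 + 47) gives (4,2) = 75.
From column 4, 475 − (71 + 115 + 103 + 127) gives (3,4) = 59.
Main diagonal needs 475; the known cells sum to 376, so (1,1) = 99.
The remaining cell in anti-diagonal is (1,5) = 475 − 340 = 135.
Row 1: 99 + 107 + 71 + 135 + ? = 475, so (1,2) = 63.
Row 3 needs 475; the known cells sum to 352, so (3,5) = 123.
Column 1 needs 475; the known cells sum to 332, so (2,1) = 143.
Column 2 must total 475; the given cells sum to 356, so (5,2) = 119.
Column 5 needs 475; the known cells sum to 396, so (2,5) = 79.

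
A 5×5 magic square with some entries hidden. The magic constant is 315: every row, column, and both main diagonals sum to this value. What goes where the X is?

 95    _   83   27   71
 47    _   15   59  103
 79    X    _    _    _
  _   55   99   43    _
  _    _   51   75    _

23

The remaining cell in row 1 is (1,2) = 315 − 276 = 39.
Row 2: 47 + 15 + 59 + 103 + ? = 315, so (2,2) = 91.
Using column 3: 83 + 15 + 99 + 51 + ? → (3,3) = 315 − 248 = 67.
Using column 4: 27 + 59 + 43 + 75 + ? → (3,4) = 315 − 204 = 111.
Using main diagonal: 95 + 91 + 67 + 43 + ? → (5,5) = 315 − 296 = 19.
Using anti-diagonal: 71 + 59 + 67 + 55 + ? → (5,1) = 315 − 252 = 63.
Row 5 needs 315; the known cells sum to 208, so (5,2) = 107.
Column 1 must total 315; the given cells sum to 284, so (4,1) = 31.
Using column 2: 39 + 91 + 55 + 107 + ? → (3,2) = 315 − 292 = 23.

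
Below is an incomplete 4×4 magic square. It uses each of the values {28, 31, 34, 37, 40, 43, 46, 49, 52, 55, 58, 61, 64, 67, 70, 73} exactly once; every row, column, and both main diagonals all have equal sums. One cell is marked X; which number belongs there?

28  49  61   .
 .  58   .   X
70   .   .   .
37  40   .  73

31

The 16 entries sum to 808, so each line sums to 808/4 = 202.
Row 1: 28 + 49 + 61 + ? = 202, so (1,4) = 64.
From row 4, 202 − (37 + 40 + 73) gives (4,3) = 52.
From column 1, 202 − (28 + 70 + 37) gives (2,1) = 67.
Column 2: 49 + 58 + 40 + ? = 202, so (3,2) = 55.
From main diagonal, 202 − (28 + 58 + 73) gives (3,3) = 43.
From anti-diagonal, 202 − (64 + 55 + 37) gives (2,3) = 46.
Row 2: 67 + 58 + 46 + ? = 202, so (2,4) = 31.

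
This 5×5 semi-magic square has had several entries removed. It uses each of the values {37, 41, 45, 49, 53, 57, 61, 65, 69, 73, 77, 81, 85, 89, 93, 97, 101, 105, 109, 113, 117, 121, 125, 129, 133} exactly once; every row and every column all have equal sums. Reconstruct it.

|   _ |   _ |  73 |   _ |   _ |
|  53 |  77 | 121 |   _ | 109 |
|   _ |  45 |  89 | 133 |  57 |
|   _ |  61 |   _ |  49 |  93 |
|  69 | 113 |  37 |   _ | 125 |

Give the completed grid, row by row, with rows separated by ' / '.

The 25 entries sum to 2125, so each line sums to 2125/5 = 425.
Row 2: 53 + 77 + 121 + 109 + ? = 425, so (2,4) = 65.
The remaining cell in row 3 is (3,1) = 425 − 324 = 101.
The remaining cell in row 5 is (5,4) = 425 − 344 = 81.
Column 2 needs 425; the known cells sum to 296, so (1,2) = 129.
Column 3 must total 425; the given cells sum to 320, so (4,3) = 105.
Column 4: 65 + 133 + 49 + 81 + ? = 425, so (1,4) = 97.
From column 5, 425 − (109 + 57 + 93 + 125) gives (1,5) = 41.
From row 1, 425 − (129 + 73 + 97 + 41) gives (1,1) = 85.
The remaining cell in row 4 is (4,1) = 425 − 308 = 117.

85 129 73 97 41 / 53 77 121 65 109 / 101 45 89 133 57 / 117 61 105 49 93 / 69 113 37 81 125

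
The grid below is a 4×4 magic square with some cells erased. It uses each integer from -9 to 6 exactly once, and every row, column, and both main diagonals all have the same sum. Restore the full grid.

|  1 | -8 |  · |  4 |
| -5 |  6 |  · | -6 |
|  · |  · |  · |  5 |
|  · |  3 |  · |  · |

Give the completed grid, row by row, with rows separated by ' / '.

1 -8 -3 4 / -5 6 -1 -6 / 0 -7 -4 5 / -2 3 2 -9

The entries are -9 through 6, which sum to -24, so each line sums to -24/4 = -6.
The remaining cell in row 1 is (1,3) = -6 − (-3) = -3.
Row 2 needs -6; the known cells sum to -5, so (2,3) = -1.
From column 2, -6 − (-8 + 6 + 3) gives (3,2) = -7.
Column 4 must total -6; the given cells sum to 3, so (4,4) = -9.
From main diagonal, -6 − (1 + 6 + (-9)) gives (3,3) = -4.
Anti-diagonal must total -6; the given cells sum to -4, so (4,1) = -2.
Using row 3: -7 + (-4) + 5 + ? → (3,1) = -6 − (-6) = 0.
Row 4 needs -6; the known cells sum to -8, so (4,3) = 2.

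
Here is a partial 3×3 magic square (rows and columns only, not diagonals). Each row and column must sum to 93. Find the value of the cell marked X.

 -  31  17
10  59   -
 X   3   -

Row 1 needs 93; the known cells sum to 48, so (1,1) = 45.
From row 2, 93 − (10 + 59) gives (2,3) = 24.
Using column 1: 45 + 10 + ? → (3,1) = 93 − 55 = 38.

38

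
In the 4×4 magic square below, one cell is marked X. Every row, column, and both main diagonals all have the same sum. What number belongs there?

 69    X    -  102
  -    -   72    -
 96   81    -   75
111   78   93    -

Anti-diagonal is complete and sums to 366; that is the magic constant.
Row 3: 96 + 81 + 75 + ? = 366, so (3,3) = 114.
Using row 4: 111 + 78 + 93 + ? → (4,4) = 366 − 282 = 84.
Column 1: 69 + 96 + 111 + ? = 366, so (2,1) = 90.
Column 3 must total 366; the given cells sum to 279, so (1,3) = 87.
Column 4 needs 366; the known cells sum to 261, so (2,4) = 105.
Using main diagonal: 69 + 114 + 84 + ? → (2,2) = 366 − 267 = 99.
Row 1: 69 + 87 + 102 + ? = 366, so (1,2) = 108.

108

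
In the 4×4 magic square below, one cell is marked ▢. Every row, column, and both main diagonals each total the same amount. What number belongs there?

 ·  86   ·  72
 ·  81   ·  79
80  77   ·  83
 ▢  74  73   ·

Column 2 is complete and sums to 318; that is the magic constant.
Row 3 must total 318; the given cells sum to 240, so (3,3) = 78.
Using column 4: 72 + 79 + 83 + ? → (4,4) = 318 − 234 = 84.
Main diagonal needs 318; the known cells sum to 243, so (1,1) = 75.
From row 1, 318 − (75 + 86 + 72) gives (1,3) = 85.
Using row 4: 74 + 73 + 84 + ? → (4,1) = 318 − 231 = 87.

87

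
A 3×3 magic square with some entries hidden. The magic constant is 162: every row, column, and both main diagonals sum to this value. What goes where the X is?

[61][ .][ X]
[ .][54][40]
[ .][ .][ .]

75

Row 2: 54 + 40 + ? = 162, so (2,1) = 68.
Column 1 must total 162; the given cells sum to 129, so (3,1) = 33.
Main diagonal must total 162; the given cells sum to 115, so (3,3) = 47.
Anti-diagonal: 54 + 33 + ? = 162, so (1,3) = 75.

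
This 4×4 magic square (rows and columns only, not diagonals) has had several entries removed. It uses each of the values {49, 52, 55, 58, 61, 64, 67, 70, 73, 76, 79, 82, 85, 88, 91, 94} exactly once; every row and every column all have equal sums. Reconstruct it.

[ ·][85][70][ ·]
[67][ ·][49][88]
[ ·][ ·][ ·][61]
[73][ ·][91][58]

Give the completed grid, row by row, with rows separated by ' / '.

The 16 entries sum to 1144, so each line sums to 1144/4 = 286.
Row 2 needs 286; the known cells sum to 204, so (2,2) = 82.
Row 4 must total 286; the given cells sum to 222, so (4,2) = 64.
Using column 2: 85 + 82 + 64 + ? → (3,2) = 286 − 231 = 55.
Column 3 must total 286; the given cells sum to 210, so (3,3) = 76.
From column 4, 286 − (88 + 61 + 58) gives (1,4) = 79.
Using row 1: 85 + 70 + 79 + ? → (1,1) = 286 − 234 = 52.
Row 3 must total 286; the given cells sum to 192, so (3,1) = 94.

52 85 70 79 / 67 82 49 88 / 94 55 76 61 / 73 64 91 58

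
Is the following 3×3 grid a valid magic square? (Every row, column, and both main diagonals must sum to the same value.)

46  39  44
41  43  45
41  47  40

No — column 1 sums to 128 but row 1 sums to 129.

Row 1: 46 + 39 + 44 = 129.
Row 2: 41 + 43 + 45 = 129.
Row 3: 41 + 47 + 40 = 128.
Column 1: 46 + 41 + 41 = 128.
Column 2: 39 + 43 + 47 = 129.
Column 3: 44 + 45 + 40 = 129.
Main diagonal: 46 + 43 + 40 = 129.
Anti-diagonal: 44 + 43 + 41 = 128.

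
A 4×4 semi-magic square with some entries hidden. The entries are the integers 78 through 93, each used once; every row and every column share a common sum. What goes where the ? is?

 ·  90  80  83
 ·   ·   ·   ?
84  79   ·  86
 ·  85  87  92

81

The entries are 78 through 93, which sum to 1368, so each line sums to 1368/4 = 342.
The remaining cell in row 1 is (1,1) = 342 − 253 = 89.
Row 3: 84 + 79 + 86 + ? = 342, so (3,3) = 93.
From row 4, 342 − (85 + 87 + 92) gives (4,1) = 78.
The remaining cell in column 1 is (2,1) = 342 − 251 = 91.
Column 2 needs 342; the known cells sum to 254, so (2,2) = 88.
Using column 3: 80 + 93 + 87 + ? → (2,3) = 342 − 260 = 82.
From column 4, 342 − (83 + 86 + 92) gives (2,4) = 81.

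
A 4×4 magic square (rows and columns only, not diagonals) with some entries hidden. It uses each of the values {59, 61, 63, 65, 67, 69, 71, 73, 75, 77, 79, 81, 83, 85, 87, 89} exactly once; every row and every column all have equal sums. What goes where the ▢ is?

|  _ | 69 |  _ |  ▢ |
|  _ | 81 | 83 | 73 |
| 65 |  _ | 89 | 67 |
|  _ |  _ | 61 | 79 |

77

The 16 entries sum to 1184, so each line sums to 1184/4 = 296.
Row 2 needs 296; the known cells sum to 237, so (2,1) = 59.
Using row 3: 65 + 89 + 67 + ? → (3,2) = 296 − 221 = 75.
Using column 2: 69 + 81 + 75 + ? → (4,2) = 296 − 225 = 71.
From column 3, 296 − (83 + 89 + 61) gives (1,3) = 63.
Column 4 must total 296; the given cells sum to 219, so (1,4) = 77.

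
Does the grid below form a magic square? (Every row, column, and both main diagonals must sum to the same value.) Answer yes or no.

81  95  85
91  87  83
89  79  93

Row 1: 81 + 95 + 85 = 261.
Row 2: 91 + 87 + 83 = 261.
Row 3: 89 + 79 + 93 = 261.
Column 1: 81 + 91 + 89 = 261.
Column 2: 95 + 87 + 79 = 261.
Column 3: 85 + 83 + 93 = 261.
Main diagonal: 81 + 87 + 93 = 261.
Anti-diagonal: 85 + 87 + 89 = 261.
All lines sum to 261.

Yes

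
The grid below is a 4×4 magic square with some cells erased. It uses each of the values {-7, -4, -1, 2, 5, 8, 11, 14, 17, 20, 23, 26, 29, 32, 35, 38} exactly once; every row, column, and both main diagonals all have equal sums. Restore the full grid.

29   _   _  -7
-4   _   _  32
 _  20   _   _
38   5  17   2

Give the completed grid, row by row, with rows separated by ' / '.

The 16 entries sum to 248, so each line sums to 248/4 = 62.
Column 1 must total 62; the given cells sum to 63, so (3,1) = -1.
Using column 4: -7 + 32 + 2 + ? → (3,4) = 62 − 27 = 35.
Anti-diagonal: -7 + 20 + 38 + ? = 62, so (2,3) = 11.
Row 2 must total 62; the given cells sum to 39, so (2,2) = 23.
The remaining cell in row 3 is (3,3) = 62 − 54 = 8.
The remaining cell in column 2 is (1,2) = 62 − 48 = 14.
Column 3 must total 62; the given cells sum to 36, so (1,3) = 26.

29 14 26 -7 / -4 23 11 32 / -1 20 8 35 / 38 5 17 2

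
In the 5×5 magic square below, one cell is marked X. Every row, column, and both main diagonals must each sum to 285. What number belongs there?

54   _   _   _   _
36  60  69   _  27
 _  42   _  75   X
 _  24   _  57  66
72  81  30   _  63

84

The remaining cell in row 2 is (2,4) = 285 − 192 = 93.
From row 5, 285 − (72 + 81 + 30 + 63) gives (5,4) = 39.
The remaining cell in column 2 is (1,2) = 285 − 207 = 78.
Using column 4: 93 + 75 + 57 + 39 + ? → (1,4) = 285 − 264 = 21.
Main diagonal: 54 + 60 + 57 + 63 + ? = 285, so (3,3) = 51.
The remaining cell in anti-diagonal is (1,5) = 285 − 240 = 45.
Row 1: 54 + 78 + 21 + 45 + ? = 285, so (1,3) = 87.
The remaining cell in column 3 is (4,3) = 285 − 237 = 48.
Column 5: 45 + 27 + 66 + 63 + ? = 285, so (3,5) = 84.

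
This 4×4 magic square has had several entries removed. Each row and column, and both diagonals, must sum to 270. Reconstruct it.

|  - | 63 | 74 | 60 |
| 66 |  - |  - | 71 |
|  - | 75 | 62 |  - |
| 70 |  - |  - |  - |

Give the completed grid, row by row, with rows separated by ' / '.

The remaining cell in row 1 is (1,1) = 270 − 197 = 73.
From column 1, 270 − (73 + 66 + 70) gives (3,1) = 61.
Anti-diagonal needs 270; the known cells sum to 205, so (2,3) = 65.
The remaining cell in row 2 is (2,2) = 270 − 202 = 68.
Row 3 must total 270; the given cells sum to 198, so (3,4) = 72.
Column 2 needs 270; the known cells sum to 206, so (4,2) = 64.
Column 3 needs 270; the known cells sum to 201, so (4,3) = 69.
From column 4, 270 − (60 + 71 + 72) gives (4,4) = 67.

73 63 74 60 / 66 68 65 71 / 61 75 62 72 / 70 64 69 67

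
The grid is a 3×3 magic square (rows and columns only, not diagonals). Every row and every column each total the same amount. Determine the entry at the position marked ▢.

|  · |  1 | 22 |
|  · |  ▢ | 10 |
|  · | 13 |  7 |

Column 3 is complete and sums to 39; that is the magic constant.
Using row 1: 1 + 22 + ? → (1,1) = 39 − 23 = 16.
Using row 3: 13 + 7 + ? → (3,1) = 39 − 20 = 19.
Column 1: 16 + 19 + ? = 39, so (2,1) = 4.
Using column 2: 1 + 13 + ? → (2,2) = 39 − 14 = 25.

25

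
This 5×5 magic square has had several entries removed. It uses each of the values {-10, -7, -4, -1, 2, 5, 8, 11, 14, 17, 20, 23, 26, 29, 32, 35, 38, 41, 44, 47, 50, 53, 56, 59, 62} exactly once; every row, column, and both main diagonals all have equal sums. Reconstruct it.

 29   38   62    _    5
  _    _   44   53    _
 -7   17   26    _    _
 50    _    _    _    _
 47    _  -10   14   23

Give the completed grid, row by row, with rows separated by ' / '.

29 38 62 -4 5 / 11 20 44 53 2 / -7 17 26 35 59 / 50 -1 8 32 41 / 47 56 -10 14 23

The 25 entries sum to 650, so each line sums to 650/5 = 130.
Using row 1: 29 + 38 + 62 + 5 + ? → (1,4) = 130 − 134 = -4.
Row 5: 47 + (-10) + 14 + 23 + ? = 130, so (5,2) = 56.
Column 1 needs 130; the known cells sum to 119, so (2,1) = 11.
From column 3, 130 − (62 + 44 + 26 + (-10)) gives (4,3) = 8.
Anti-diagonal needs 130; the known cells sum to 131, so (4,2) = -1.
Column 2: 38 + 17 + (-1) + 56 + ? = 130, so (2,2) = 20.
From main diagonal, 130 − (29 + 20 + 26 + 23) gives (4,4) = 32.
Row 2 needs 130; the known cells sum to 128, so (2,5) = 2.
From row 4, 130 − (50 + (-1) + 8 + 32) gives (4,5) = 41.
Column 4: -4 + 53 + 32 + 14 + ? = 130, so (3,4) = 35.
Column 5 must total 130; the given cells sum to 71, so (3,5) = 59.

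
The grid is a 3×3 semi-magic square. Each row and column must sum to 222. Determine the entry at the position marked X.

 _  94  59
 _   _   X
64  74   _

79

Row 1: 94 + 59 + ? = 222, so (1,1) = 69.
Using row 3: 64 + 74 + ? → (3,3) = 222 − 138 = 84.
Using column 1: 69 + 64 + ? → (2,1) = 222 − 133 = 89.
From column 2, 222 − (94 + 74) gives (2,2) = 54.
Column 3: 59 + 84 + ? = 222, so (2,3) = 79.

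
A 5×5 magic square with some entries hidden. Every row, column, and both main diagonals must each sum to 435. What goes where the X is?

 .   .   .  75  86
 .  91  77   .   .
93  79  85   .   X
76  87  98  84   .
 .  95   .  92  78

Row 4 needs 435; the known cells sum to 345, so (4,5) = 90.
Column 2 must total 435; the given cells sum to 352, so (1,2) = 83.
From main diagonal, 435 − (91 + 85 + 84 + 78) gives (1,1) = 97.
Row 1 needs 435; the known cells sum to 341, so (1,3) = 94.
Column 3: 94 + 77 + 85 + 98 + ? = 435, so (5,3) = 81.
Using row 5: 95 + 81 + 92 + 78 + ? → (5,1) = 435 − 346 = 89.
The remaining cell in column 1 is (2,1) = 435 − 355 = 80.
Using anti-diagonal: 86 + 85 + 87 + 89 + ? → (2,4) = 435 − 347 = 88.
The remaining cell in row 2 is (2,5) = 435 − 336 = 99.
Column 4 needs 435; the known cells sum to 339, so (3,4) = 96.
Column 5 must total 435; the given cells sum to 353, so (3,5) = 82.

82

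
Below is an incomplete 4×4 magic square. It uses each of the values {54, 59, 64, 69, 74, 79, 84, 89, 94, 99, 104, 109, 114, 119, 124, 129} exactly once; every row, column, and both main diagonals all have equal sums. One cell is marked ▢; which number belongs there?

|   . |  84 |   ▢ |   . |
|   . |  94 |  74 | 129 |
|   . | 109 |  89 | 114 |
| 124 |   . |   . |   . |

104

The 16 entries sum to 1464, so each line sums to 1464/4 = 366.
From row 2, 366 − (94 + 74 + 129) gives (2,1) = 69.
The remaining cell in row 3 is (3,1) = 366 − 312 = 54.
Column 1: 69 + 54 + 124 + ? = 366, so (1,1) = 119.
Column 2: 84 + 94 + 109 + ? = 366, so (4,2) = 79.
The remaining cell in main diagonal is (4,4) = 366 − 302 = 64.
From anti-diagonal, 366 − (74 + 109 + 124) gives (1,4) = 59.
Row 1: 119 + 84 + 59 + ? = 366, so (1,3) = 104.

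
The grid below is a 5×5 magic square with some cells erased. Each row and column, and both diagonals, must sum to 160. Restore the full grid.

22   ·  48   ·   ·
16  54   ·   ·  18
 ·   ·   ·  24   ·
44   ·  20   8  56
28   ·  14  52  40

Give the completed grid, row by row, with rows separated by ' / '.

22 10 48 46 34 / 16 54 42 30 18 / 50 38 36 24 12 / 44 32 20 8 56 / 28 26 14 52 40

Using row 4: 44 + 20 + 8 + 56 + ? → (4,2) = 160 − 128 = 32.
Row 5 must total 160; the given cells sum to 134, so (5,2) = 26.
Using column 1: 22 + 16 + 44 + 28 + ? → (3,1) = 160 − 110 = 50.
Main diagonal: 22 + 54 + 8 + 40 + ? = 160, so (3,3) = 36.
Using column 3: 48 + 36 + 20 + 14 + ? → (2,3) = 160 − 118 = 42.
Row 2 must total 160; the given cells sum to 130, so (2,4) = 30.
Column 4 must total 160; the given cells sum to 114, so (1,4) = 46.
Anti-diagonal: 30 + 36 + 32 + 28 + ? = 160, so (1,5) = 34.
Row 1 needs 160; the known cells sum to 150, so (1,2) = 10.
From column 2, 160 − (10 + 54 + 32 + 26) gives (3,2) = 38.
Column 5 needs 160; the known cells sum to 148, so (3,5) = 12.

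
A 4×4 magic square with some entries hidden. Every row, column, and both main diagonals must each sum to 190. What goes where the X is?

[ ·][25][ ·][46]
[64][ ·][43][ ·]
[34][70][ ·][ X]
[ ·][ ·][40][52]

37

Anti-diagonal needs 190; the known cells sum to 159, so (4,1) = 31.
Row 4 must total 190; the given cells sum to 123, so (4,2) = 67.
From column 1, 190 − (64 + 34 + 31) gives (1,1) = 61.
The remaining cell in column 2 is (2,2) = 190 − 162 = 28.
Main diagonal must total 190; the given cells sum to 141, so (3,3) = 49.
Row 1 needs 190; the known cells sum to 132, so (1,3) = 58.
From row 2, 190 − (64 + 28 + 43) gives (2,4) = 55.
Using row 3: 34 + 70 + 49 + ? → (3,4) = 190 − 153 = 37.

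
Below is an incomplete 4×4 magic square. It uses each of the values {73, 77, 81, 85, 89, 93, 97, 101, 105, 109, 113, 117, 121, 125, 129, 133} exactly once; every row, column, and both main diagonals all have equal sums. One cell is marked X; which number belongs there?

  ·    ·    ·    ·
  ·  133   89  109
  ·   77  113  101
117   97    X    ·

The 16 entries sum to 1648, so each line sums to 1648/4 = 412.
The remaining cell in row 2 is (2,1) = 412 − 331 = 81.
Row 3 needs 412; the known cells sum to 291, so (3,1) = 121.
Column 1: 81 + 121 + 117 + ? = 412, so (1,1) = 93.
From column 2, 412 − (133 + 77 + 97) gives (1,2) = 105.
The remaining cell in main diagonal is (4,4) = 412 − 339 = 73.
Anti-diagonal: 89 + 77 + 117 + ? = 412, so (1,4) = 129.
Row 1 must total 412; the given cells sum to 327, so (1,3) = 85.
From row 4, 412 − (117 + 97 + 73) gives (4,3) = 125.

125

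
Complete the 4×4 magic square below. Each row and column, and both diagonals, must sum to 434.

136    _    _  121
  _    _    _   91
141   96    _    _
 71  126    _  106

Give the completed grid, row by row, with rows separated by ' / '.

The remaining cell in row 4 is (4,3) = 434 − 303 = 131.
From column 1, 434 − (136 + 141 + 71) gives (2,1) = 86.
Column 4: 121 + 91 + 106 + ? = 434, so (3,4) = 116.
Anti-diagonal: 121 + 96 + 71 + ? = 434, so (2,3) = 146.
Row 2: 86 + 146 + 91 + ? = 434, so (2,2) = 111.
From row 3, 434 − (141 + 96 + 116) gives (3,3) = 81.
Column 2: 111 + 96 + 126 + ? = 434, so (1,2) = 101.
Column 3 needs 434; the known cells sum to 358, so (1,3) = 76.

136 101 76 121 / 86 111 146 91 / 141 96 81 116 / 71 126 131 106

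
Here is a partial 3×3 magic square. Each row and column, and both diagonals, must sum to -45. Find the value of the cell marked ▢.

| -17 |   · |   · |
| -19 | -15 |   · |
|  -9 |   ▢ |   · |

-23

The remaining cell in row 2 is (2,3) = -45 − (-34) = -11.
Using main diagonal: -17 + (-15) + ? → (3,3) = -45 − (-32) = -13.
Anti-diagonal needs -45; the known cells sum to -24, so (1,3) = -21.
Row 1: -17 + (-21) + ? = -45, so (1,2) = -7.
Row 3: -9 + (-13) + ? = -45, so (3,2) = -23.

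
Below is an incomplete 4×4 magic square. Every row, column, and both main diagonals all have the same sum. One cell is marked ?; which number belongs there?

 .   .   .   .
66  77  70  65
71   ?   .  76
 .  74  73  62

Row 2 is complete and sums to 278; that is the magic constant.
Row 4 must total 278; the given cells sum to 209, so (4,1) = 69.
Column 1 must total 278; the given cells sum to 206, so (1,1) = 72.
From column 4, 278 − (65 + 76 + 62) gives (1,4) = 75.
Main diagonal must total 278; the given cells sum to 211, so (3,3) = 67.
Using anti-diagonal: 75 + 70 + 69 + ? → (3,2) = 278 − 214 = 64.

64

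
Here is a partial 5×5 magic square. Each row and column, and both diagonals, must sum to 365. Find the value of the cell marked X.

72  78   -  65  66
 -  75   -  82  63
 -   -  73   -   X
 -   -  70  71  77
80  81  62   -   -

Row 1 needs 365; the known cells sum to 281, so (1,3) = 84.
The remaining cell in column 3 is (2,3) = 365 − 289 = 76.
Using main diagonal: 72 + 75 + 73 + 71 + ? → (5,5) = 365 − 291 = 74.
The remaining cell in anti-diagonal is (4,2) = 365 − 301 = 64.
The remaining cell in row 2 is (2,1) = 365 − 296 = 69.
Using row 4: 64 + 70 + 71 + 77 + ? → (4,1) = 365 − 282 = 83.
Row 5 must total 365; the given cells sum to 297, so (5,4) = 68.
The remaining cell in column 1 is (3,1) = 365 − 304 = 61.
Using column 2: 78 + 75 + 64 + 81 + ? → (3,2) = 365 − 298 = 67.
Column 4: 65 + 82 + 71 + 68 + ? = 365, so (3,4) = 79.
Column 5 needs 365; the known cells sum to 280, so (3,5) = 85.

85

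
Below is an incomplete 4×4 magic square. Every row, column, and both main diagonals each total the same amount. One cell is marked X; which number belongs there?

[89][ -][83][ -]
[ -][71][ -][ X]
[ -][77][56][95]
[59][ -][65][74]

53

Main diagonal is complete and sums to 290; that is the magic constant.
Using row 3: 77 + 56 + 95 + ? → (3,1) = 290 − 228 = 62.
Row 4: 59 + 65 + 74 + ? = 290, so (4,2) = 92.
From column 1, 290 − (89 + 62 + 59) gives (2,1) = 80.
Column 2 needs 290; the known cells sum to 240, so (1,2) = 50.
Using column 3: 83 + 56 + 65 + ? → (2,3) = 290 − 204 = 86.
Anti-diagonal must total 290; the given cells sum to 222, so (1,4) = 68.
Row 2 must total 290; the given cells sum to 237, so (2,4) = 53.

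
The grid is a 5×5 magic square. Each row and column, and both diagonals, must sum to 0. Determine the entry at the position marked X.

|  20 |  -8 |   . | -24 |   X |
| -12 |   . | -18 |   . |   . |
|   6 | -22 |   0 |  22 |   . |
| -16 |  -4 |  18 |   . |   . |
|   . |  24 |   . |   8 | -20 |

From row 3, 0 − (6 + (-22) + 0 + 22) gives (3,5) = -6.
Column 1 must total 0; the given cells sum to -2, so (5,1) = 2.
Using column 2: -8 + (-22) + (-4) + 24 + ? → (2,2) = 0 − (-10) = 10.
The remaining cell in main diagonal is (4,4) = 0 − 10 = -10.
From row 4, 0 − (-16 + (-4) + 18 + (-10)) gives (4,5) = 12.
From row 5, 0 − (2 + 24 + 8 + (-20)) gives (5,3) = -14.
Column 3 must total 0; the given cells sum to -14, so (1,3) = 14.
The remaining cell in column 4 is (2,4) = 0 − (-4) = 4.
Anti-diagonal needs 0; the known cells sum to 2, so (1,5) = -2.

-2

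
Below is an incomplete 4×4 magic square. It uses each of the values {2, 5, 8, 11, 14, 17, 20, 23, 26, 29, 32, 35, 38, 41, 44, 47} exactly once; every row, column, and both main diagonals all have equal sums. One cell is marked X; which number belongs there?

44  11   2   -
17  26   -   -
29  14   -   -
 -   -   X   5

38

The 16 entries sum to 392, so each line sums to 392/4 = 98.
Row 1: 44 + 11 + 2 + ? = 98, so (1,4) = 41.
From column 1, 98 − (44 + 17 + 29) gives (4,1) = 8.
Column 2: 11 + 26 + 14 + ? = 98, so (4,2) = 47.
From main diagonal, 98 − (44 + 26 + 5) gives (3,3) = 23.
The remaining cell in anti-diagonal is (2,3) = 98 − 63 = 35.
Row 2 must total 98; the given cells sum to 78, so (2,4) = 20.
From row 3, 98 − (29 + 14 + 23) gives (3,4) = 32.
From row 4, 98 − (8 + 47 + 5) gives (4,3) = 38.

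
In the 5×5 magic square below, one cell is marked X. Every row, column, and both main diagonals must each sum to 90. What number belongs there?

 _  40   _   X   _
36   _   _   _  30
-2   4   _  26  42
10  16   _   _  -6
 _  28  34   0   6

The remaining cell in row 3 is (3,3) = 90 − 70 = 20.
Row 5 must total 90; the given cells sum to 68, so (5,1) = 22.
Column 1: 36 + (-2) + 10 + 22 + ? = 90, so (1,1) = 24.
Column 2 needs 90; the known cells sum to 88, so (2,2) = 2.
The remaining cell in column 5 is (1,5) = 90 − 72 = 18.
Main diagonal must total 90; the given cells sum to 52, so (4,4) = 38.
From anti-diagonal, 90 − (18 + 20 + 16 + 22) gives (2,4) = 14.
Row 2: 36 + 2 + 14 + 30 + ? = 90, so (2,3) = 8.
Row 4 must total 90; the given cells sum to 58, so (4,3) = 32.
Column 3: 8 + 20 + 32 + 34 + ? = 90, so (1,3) = -4.
Column 4 must total 90; the given cells sum to 78, so (1,4) = 12.

12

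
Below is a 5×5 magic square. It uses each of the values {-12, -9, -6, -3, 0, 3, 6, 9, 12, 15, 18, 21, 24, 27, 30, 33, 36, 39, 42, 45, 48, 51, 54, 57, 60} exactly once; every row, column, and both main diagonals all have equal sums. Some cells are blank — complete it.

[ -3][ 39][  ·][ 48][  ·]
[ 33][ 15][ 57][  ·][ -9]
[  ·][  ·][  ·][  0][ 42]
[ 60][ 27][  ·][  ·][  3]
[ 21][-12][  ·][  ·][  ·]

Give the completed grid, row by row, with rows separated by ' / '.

-3 39 6 48 30 / 33 15 57 24 -9 / 9 51 18 0 42 / 60 27 -6 36 3 / 21 -12 45 12 54

The 25 entries sum to 600, so each line sums to 600/5 = 120.
Row 2: 33 + 15 + 57 + (-9) + ? = 120, so (2,4) = 24.
Using column 1: -3 + 33 + 60 + 21 + ? → (3,1) = 120 − 111 = 9.
Column 2 must total 120; the given cells sum to 69, so (3,2) = 51.
Row 3 needs 120; the known cells sum to 102, so (3,3) = 18.
The remaining cell in anti-diagonal is (1,5) = 120 − 90 = 30.
Row 1 needs 120; the known cells sum to 114, so (1,3) = 6.
From column 5, 120 − (30 + (-9) + 42 + 3) gives (5,5) = 54.
The remaining cell in main diagonal is (4,4) = 120 − 84 = 36.
Row 4 must total 120; the given cells sum to 126, so (4,3) = -6.
Using column 3: 6 + 57 + 18 + (-6) + ? → (5,3) = 120 − 75 = 45.
Column 4 must total 120; the given cells sum to 108, so (5,4) = 12.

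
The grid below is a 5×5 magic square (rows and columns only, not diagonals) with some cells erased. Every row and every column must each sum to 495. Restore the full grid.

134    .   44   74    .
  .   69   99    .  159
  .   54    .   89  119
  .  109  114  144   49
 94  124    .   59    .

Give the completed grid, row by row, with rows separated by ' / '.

Using row 4: 109 + 114 + 144 + 49 + ? → (4,1) = 495 − 416 = 79.
The remaining cell in column 2 is (1,2) = 495 − 356 = 139.
Column 4 must total 495; the given cells sum to 366, so (2,4) = 129.
The remaining cell in row 1 is (1,5) = 495 − 391 = 104.
Row 2 needs 495; the known cells sum to 456, so (2,1) = 39.
Column 1: 134 + 39 + 79 + 94 + ? = 495, so (3,1) = 149.
From column 5, 495 − (104 + 159 + 119 + 49) gives (5,5) = 64.
Row 3: 149 + 54 + 89 + 119 + ? = 495, so (3,3) = 84.
Row 5 needs 495; the known cells sum to 341, so (5,3) = 154.

134 139 44 74 104 / 39 69 99 129 159 / 149 54 84 89 119 / 79 109 114 144 49 / 94 124 154 59 64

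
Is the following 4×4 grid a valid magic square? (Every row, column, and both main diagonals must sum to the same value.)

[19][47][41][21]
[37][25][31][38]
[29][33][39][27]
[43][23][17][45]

Row 1: 19 + 47 + 41 + 21 = 128.
Row 2: 37 + 25 + 31 + 38 = 131.
Row 3: 29 + 33 + 39 + 27 = 128.
Row 4: 43 + 23 + 17 + 45 = 128.
Column 1: 19 + 37 + 29 + 43 = 128.
Column 2: 47 + 25 + 33 + 23 = 128.
Column 3: 41 + 31 + 39 + 17 = 128.
Column 4: 21 + 38 + 27 + 45 = 131.
Main diagonal: 19 + 25 + 39 + 45 = 128.
Anti-diagonal: 21 + 31 + 33 + 43 = 128.

No — row 4 sums to 128 but row 2 sums to 131.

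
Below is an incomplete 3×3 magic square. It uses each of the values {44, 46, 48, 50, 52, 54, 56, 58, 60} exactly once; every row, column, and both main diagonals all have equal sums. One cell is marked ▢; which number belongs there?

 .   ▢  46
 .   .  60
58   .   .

The 9 entries sum to 468, so each line sums to 468/3 = 156.
Column 3 needs 156; the known cells sum to 106, so (3,3) = 50.
From anti-diagonal, 156 − (46 + 58) gives (2,2) = 52.
Row 2 needs 156; the known cells sum to 112, so (2,1) = 44.
Row 3: 58 + 50 + ? = 156, so (3,2) = 48.
Column 1 needs 156; the known cells sum to 102, so (1,1) = 54.
Column 2 must total 156; the given cells sum to 100, so (1,2) = 56.

56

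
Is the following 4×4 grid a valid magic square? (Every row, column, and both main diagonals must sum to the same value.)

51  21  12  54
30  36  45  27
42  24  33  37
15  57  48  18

Row 1: 51 + 21 + 12 + 54 = 138.
Row 2: 30 + 36 + 45 + 27 = 138.
Row 3: 42 + 24 + 33 + 37 = 136.
Row 4: 15 + 57 + 48 + 18 = 138.
Column 1: 51 + 30 + 42 + 15 = 138.
Column 2: 21 + 36 + 24 + 57 = 138.
Column 3: 12 + 45 + 33 + 48 = 138.
Column 4: 54 + 27 + 37 + 18 = 136.
Main diagonal: 51 + 36 + 33 + 18 = 138.
Anti-diagonal: 54 + 45 + 24 + 15 = 138.

No — column 4 sums to 136 but row 4 sums to 138.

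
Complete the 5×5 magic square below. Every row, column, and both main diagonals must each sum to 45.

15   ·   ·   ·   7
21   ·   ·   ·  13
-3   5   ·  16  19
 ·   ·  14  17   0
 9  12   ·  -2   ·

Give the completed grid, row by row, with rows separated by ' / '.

Row 3 needs 45; the known cells sum to 37, so (3,3) = 8.
The remaining cell in column 1 is (4,1) = 45 − 42 = 3.
Column 5: 7 + 13 + 19 + 0 + ? = 45, so (5,5) = 6.
Main diagonal: 15 + 8 + 17 + 6 + ? = 45, so (2,2) = -1.
The remaining cell in row 4 is (4,2) = 45 − 34 = 11.
Row 5: 9 + 12 + (-2) + 6 + ? = 45, so (5,3) = 20.
Using column 2: -1 + 5 + 11 + 12 + ? → (1,2) = 45 − 27 = 18.
The remaining cell in anti-diagonal is (2,4) = 45 − 35 = 10.
The remaining cell in row 2 is (2,3) = 45 − 43 = 2.
Using column 3: 2 + 8 + 14 + 20 + ? → (1,3) = 45 − 44 = 1.
From column 4, 45 − (10 + 16 + 17 + (-2)) gives (1,4) = 4.

15 18 1 4 7 / 21 -1 2 10 13 / -3 5 8 16 19 / 3 11 14 17 0 / 9 12 20 -2 6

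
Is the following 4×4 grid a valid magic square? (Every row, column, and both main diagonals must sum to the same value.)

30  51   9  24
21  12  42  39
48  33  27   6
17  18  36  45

No — row 3 sums to 114 but anti-diagonal sums to 116.

Row 1: 30 + 51 + 9 + 24 = 114.
Row 2: 21 + 12 + 42 + 39 = 114.
Row 3: 48 + 33 + 27 + 6 = 114.
Row 4: 17 + 18 + 36 + 45 = 116.
Column 1: 30 + 21 + 48 + 17 = 116.
Column 2: 51 + 12 + 33 + 18 = 114.
Column 3: 9 + 42 + 27 + 36 = 114.
Column 4: 24 + 39 + 6 + 45 = 114.
Main diagonal: 30 + 12 + 27 + 45 = 114.
Anti-diagonal: 24 + 42 + 33 + 17 = 116.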